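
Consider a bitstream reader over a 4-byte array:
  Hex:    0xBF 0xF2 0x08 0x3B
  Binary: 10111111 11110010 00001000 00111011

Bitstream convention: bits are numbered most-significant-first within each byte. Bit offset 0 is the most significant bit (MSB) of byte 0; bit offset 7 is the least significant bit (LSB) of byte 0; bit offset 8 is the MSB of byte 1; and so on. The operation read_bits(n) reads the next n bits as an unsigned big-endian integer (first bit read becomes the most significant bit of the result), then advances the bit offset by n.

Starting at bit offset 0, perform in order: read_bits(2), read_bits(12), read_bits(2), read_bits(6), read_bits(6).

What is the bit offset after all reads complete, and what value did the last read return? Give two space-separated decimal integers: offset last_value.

Read 1: bits[0:2] width=2 -> value=2 (bin 10); offset now 2 = byte 0 bit 2; 30 bits remain
Read 2: bits[2:14] width=12 -> value=4092 (bin 111111111100); offset now 14 = byte 1 bit 6; 18 bits remain
Read 3: bits[14:16] width=2 -> value=2 (bin 10); offset now 16 = byte 2 bit 0; 16 bits remain
Read 4: bits[16:22] width=6 -> value=2 (bin 000010); offset now 22 = byte 2 bit 6; 10 bits remain
Read 5: bits[22:28] width=6 -> value=3 (bin 000011); offset now 28 = byte 3 bit 4; 4 bits remain

Answer: 28 3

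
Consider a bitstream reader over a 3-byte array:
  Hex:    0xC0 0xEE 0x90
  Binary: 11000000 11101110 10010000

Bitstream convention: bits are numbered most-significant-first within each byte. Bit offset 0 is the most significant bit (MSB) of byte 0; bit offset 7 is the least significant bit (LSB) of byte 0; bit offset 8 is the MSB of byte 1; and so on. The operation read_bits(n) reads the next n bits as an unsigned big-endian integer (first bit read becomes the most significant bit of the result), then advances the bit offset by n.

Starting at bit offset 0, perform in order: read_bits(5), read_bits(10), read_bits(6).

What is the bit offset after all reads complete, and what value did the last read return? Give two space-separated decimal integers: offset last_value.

Read 1: bits[0:5] width=5 -> value=24 (bin 11000); offset now 5 = byte 0 bit 5; 19 bits remain
Read 2: bits[5:15] width=10 -> value=119 (bin 0001110111); offset now 15 = byte 1 bit 7; 9 bits remain
Read 3: bits[15:21] width=6 -> value=18 (bin 010010); offset now 21 = byte 2 bit 5; 3 bits remain

Answer: 21 18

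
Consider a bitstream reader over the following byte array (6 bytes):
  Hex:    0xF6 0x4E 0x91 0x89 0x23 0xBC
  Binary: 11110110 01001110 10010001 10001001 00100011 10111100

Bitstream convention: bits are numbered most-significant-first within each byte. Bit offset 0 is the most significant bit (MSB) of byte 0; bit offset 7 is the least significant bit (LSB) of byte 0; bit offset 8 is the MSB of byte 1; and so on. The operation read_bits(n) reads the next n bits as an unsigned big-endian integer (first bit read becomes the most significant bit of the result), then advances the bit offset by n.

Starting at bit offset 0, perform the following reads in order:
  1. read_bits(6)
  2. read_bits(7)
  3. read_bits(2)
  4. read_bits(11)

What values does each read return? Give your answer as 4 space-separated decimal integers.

Answer: 61 73 3 582

Derivation:
Read 1: bits[0:6] width=6 -> value=61 (bin 111101); offset now 6 = byte 0 bit 6; 42 bits remain
Read 2: bits[6:13] width=7 -> value=73 (bin 1001001); offset now 13 = byte 1 bit 5; 35 bits remain
Read 3: bits[13:15] width=2 -> value=3 (bin 11); offset now 15 = byte 1 bit 7; 33 bits remain
Read 4: bits[15:26] width=11 -> value=582 (bin 01001000110); offset now 26 = byte 3 bit 2; 22 bits remain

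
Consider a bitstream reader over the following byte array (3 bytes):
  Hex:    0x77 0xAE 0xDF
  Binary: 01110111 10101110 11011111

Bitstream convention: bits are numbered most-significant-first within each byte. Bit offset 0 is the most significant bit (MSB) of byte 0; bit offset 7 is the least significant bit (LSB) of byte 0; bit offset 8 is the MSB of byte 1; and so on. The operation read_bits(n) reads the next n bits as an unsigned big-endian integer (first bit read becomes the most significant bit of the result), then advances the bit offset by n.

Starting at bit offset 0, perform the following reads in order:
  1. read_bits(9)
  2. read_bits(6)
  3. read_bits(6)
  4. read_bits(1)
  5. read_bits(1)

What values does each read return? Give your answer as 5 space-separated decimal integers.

Answer: 239 23 27 1 1

Derivation:
Read 1: bits[0:9] width=9 -> value=239 (bin 011101111); offset now 9 = byte 1 bit 1; 15 bits remain
Read 2: bits[9:15] width=6 -> value=23 (bin 010111); offset now 15 = byte 1 bit 7; 9 bits remain
Read 3: bits[15:21] width=6 -> value=27 (bin 011011); offset now 21 = byte 2 bit 5; 3 bits remain
Read 4: bits[21:22] width=1 -> value=1 (bin 1); offset now 22 = byte 2 bit 6; 2 bits remain
Read 5: bits[22:23] width=1 -> value=1 (bin 1); offset now 23 = byte 2 bit 7; 1 bits remain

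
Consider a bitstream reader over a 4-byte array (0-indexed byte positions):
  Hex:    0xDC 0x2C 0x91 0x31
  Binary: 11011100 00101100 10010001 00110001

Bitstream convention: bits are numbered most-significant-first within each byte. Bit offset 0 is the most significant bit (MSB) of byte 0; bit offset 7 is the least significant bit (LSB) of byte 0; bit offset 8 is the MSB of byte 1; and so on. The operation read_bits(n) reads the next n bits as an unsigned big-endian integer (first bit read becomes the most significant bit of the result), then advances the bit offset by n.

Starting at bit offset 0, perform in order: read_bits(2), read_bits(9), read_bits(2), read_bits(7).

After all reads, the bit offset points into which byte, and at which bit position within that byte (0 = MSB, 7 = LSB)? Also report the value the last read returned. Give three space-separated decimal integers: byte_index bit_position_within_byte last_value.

Read 1: bits[0:2] width=2 -> value=3 (bin 11); offset now 2 = byte 0 bit 2; 30 bits remain
Read 2: bits[2:11] width=9 -> value=225 (bin 011100001); offset now 11 = byte 1 bit 3; 21 bits remain
Read 3: bits[11:13] width=2 -> value=1 (bin 01); offset now 13 = byte 1 bit 5; 19 bits remain
Read 4: bits[13:20] width=7 -> value=73 (bin 1001001); offset now 20 = byte 2 bit 4; 12 bits remain

Answer: 2 4 73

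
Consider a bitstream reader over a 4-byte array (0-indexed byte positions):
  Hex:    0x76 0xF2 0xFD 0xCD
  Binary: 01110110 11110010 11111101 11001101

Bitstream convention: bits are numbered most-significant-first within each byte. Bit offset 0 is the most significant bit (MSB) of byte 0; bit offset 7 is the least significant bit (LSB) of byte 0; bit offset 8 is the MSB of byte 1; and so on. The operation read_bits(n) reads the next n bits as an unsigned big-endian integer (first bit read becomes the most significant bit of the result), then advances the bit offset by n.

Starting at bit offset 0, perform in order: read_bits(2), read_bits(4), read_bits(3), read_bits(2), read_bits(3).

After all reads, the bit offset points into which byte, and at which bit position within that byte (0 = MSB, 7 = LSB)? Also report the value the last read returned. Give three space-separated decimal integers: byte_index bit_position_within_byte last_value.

Read 1: bits[0:2] width=2 -> value=1 (bin 01); offset now 2 = byte 0 bit 2; 30 bits remain
Read 2: bits[2:6] width=4 -> value=13 (bin 1101); offset now 6 = byte 0 bit 6; 26 bits remain
Read 3: bits[6:9] width=3 -> value=5 (bin 101); offset now 9 = byte 1 bit 1; 23 bits remain
Read 4: bits[9:11] width=2 -> value=3 (bin 11); offset now 11 = byte 1 bit 3; 21 bits remain
Read 5: bits[11:14] width=3 -> value=4 (bin 100); offset now 14 = byte 1 bit 6; 18 bits remain

Answer: 1 6 4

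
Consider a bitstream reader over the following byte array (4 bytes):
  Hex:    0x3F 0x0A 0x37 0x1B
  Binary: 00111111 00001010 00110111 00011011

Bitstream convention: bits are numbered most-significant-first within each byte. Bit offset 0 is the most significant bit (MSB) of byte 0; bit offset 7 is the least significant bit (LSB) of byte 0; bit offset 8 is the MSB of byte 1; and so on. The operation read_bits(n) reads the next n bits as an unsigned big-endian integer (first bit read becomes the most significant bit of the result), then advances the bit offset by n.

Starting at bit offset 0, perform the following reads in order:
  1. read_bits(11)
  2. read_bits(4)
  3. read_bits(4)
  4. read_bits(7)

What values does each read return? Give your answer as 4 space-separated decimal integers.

Read 1: bits[0:11] width=11 -> value=504 (bin 00111111000); offset now 11 = byte 1 bit 3; 21 bits remain
Read 2: bits[11:15] width=4 -> value=5 (bin 0101); offset now 15 = byte 1 bit 7; 17 bits remain
Read 3: bits[15:19] width=4 -> value=1 (bin 0001); offset now 19 = byte 2 bit 3; 13 bits remain
Read 4: bits[19:26] width=7 -> value=92 (bin 1011100); offset now 26 = byte 3 bit 2; 6 bits remain

Answer: 504 5 1 92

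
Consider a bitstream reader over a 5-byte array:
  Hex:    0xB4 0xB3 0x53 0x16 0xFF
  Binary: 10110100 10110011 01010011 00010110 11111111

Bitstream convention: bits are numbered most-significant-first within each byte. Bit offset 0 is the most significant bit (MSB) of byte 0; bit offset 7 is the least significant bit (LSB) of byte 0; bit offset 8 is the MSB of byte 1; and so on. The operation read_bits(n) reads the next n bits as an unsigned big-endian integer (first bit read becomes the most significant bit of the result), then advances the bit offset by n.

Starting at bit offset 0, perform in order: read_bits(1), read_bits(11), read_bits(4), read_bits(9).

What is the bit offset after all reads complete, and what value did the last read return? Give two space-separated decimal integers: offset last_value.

Answer: 25 166

Derivation:
Read 1: bits[0:1] width=1 -> value=1 (bin 1); offset now 1 = byte 0 bit 1; 39 bits remain
Read 2: bits[1:12] width=11 -> value=843 (bin 01101001011); offset now 12 = byte 1 bit 4; 28 bits remain
Read 3: bits[12:16] width=4 -> value=3 (bin 0011); offset now 16 = byte 2 bit 0; 24 bits remain
Read 4: bits[16:25] width=9 -> value=166 (bin 010100110); offset now 25 = byte 3 bit 1; 15 bits remain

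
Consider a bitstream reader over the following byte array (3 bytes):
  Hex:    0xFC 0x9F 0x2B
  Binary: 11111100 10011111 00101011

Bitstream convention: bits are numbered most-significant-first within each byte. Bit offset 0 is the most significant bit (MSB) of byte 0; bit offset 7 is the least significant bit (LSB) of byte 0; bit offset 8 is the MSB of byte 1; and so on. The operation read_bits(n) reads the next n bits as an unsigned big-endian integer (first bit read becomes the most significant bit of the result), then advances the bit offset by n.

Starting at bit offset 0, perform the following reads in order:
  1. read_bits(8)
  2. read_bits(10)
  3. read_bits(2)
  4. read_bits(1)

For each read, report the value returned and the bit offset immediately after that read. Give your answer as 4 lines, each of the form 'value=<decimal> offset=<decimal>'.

Answer: value=252 offset=8
value=636 offset=18
value=2 offset=20
value=1 offset=21

Derivation:
Read 1: bits[0:8] width=8 -> value=252 (bin 11111100); offset now 8 = byte 1 bit 0; 16 bits remain
Read 2: bits[8:18] width=10 -> value=636 (bin 1001111100); offset now 18 = byte 2 bit 2; 6 bits remain
Read 3: bits[18:20] width=2 -> value=2 (bin 10); offset now 20 = byte 2 bit 4; 4 bits remain
Read 4: bits[20:21] width=1 -> value=1 (bin 1); offset now 21 = byte 2 bit 5; 3 bits remain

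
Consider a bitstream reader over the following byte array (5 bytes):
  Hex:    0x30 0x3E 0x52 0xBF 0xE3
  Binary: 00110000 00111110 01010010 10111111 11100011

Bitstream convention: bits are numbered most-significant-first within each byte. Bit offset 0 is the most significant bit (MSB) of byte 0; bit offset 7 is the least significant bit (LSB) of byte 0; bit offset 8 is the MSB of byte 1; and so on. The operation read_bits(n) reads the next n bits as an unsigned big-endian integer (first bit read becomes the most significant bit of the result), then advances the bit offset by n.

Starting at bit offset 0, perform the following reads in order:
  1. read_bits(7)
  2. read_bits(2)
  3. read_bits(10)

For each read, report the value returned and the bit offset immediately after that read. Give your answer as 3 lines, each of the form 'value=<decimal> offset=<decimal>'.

Answer: value=24 offset=7
value=0 offset=9
value=498 offset=19

Derivation:
Read 1: bits[0:7] width=7 -> value=24 (bin 0011000); offset now 7 = byte 0 bit 7; 33 bits remain
Read 2: bits[7:9] width=2 -> value=0 (bin 00); offset now 9 = byte 1 bit 1; 31 bits remain
Read 3: bits[9:19] width=10 -> value=498 (bin 0111110010); offset now 19 = byte 2 bit 3; 21 bits remain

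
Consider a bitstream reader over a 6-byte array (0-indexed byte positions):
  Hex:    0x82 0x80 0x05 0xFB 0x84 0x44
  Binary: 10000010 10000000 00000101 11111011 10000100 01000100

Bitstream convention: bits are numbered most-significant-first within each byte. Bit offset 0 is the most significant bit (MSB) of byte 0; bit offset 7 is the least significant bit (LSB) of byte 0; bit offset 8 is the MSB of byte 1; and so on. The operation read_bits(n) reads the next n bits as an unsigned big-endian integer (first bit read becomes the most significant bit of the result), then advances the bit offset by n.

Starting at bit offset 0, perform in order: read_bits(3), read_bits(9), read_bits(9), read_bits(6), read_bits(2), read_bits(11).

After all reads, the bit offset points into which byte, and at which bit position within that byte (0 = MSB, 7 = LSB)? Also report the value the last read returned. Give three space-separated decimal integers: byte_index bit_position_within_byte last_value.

Answer: 5 0 900

Derivation:
Read 1: bits[0:3] width=3 -> value=4 (bin 100); offset now 3 = byte 0 bit 3; 45 bits remain
Read 2: bits[3:12] width=9 -> value=40 (bin 000101000); offset now 12 = byte 1 bit 4; 36 bits remain
Read 3: bits[12:21] width=9 -> value=0 (bin 000000000); offset now 21 = byte 2 bit 5; 27 bits remain
Read 4: bits[21:27] width=6 -> value=47 (bin 101111); offset now 27 = byte 3 bit 3; 21 bits remain
Read 5: bits[27:29] width=2 -> value=3 (bin 11); offset now 29 = byte 3 bit 5; 19 bits remain
Read 6: bits[29:40] width=11 -> value=900 (bin 01110000100); offset now 40 = byte 5 bit 0; 8 bits remain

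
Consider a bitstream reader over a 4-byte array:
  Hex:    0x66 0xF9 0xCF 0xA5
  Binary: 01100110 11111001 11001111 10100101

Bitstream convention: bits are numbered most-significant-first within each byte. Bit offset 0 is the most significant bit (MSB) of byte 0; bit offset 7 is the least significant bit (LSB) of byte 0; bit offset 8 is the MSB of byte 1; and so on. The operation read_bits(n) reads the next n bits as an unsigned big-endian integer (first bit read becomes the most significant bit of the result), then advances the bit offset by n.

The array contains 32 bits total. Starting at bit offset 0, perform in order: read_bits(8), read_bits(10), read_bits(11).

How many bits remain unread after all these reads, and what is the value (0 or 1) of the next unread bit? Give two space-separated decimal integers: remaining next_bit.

Answer: 3 1

Derivation:
Read 1: bits[0:8] width=8 -> value=102 (bin 01100110); offset now 8 = byte 1 bit 0; 24 bits remain
Read 2: bits[8:18] width=10 -> value=999 (bin 1111100111); offset now 18 = byte 2 bit 2; 14 bits remain
Read 3: bits[18:29] width=11 -> value=500 (bin 00111110100); offset now 29 = byte 3 bit 5; 3 bits remain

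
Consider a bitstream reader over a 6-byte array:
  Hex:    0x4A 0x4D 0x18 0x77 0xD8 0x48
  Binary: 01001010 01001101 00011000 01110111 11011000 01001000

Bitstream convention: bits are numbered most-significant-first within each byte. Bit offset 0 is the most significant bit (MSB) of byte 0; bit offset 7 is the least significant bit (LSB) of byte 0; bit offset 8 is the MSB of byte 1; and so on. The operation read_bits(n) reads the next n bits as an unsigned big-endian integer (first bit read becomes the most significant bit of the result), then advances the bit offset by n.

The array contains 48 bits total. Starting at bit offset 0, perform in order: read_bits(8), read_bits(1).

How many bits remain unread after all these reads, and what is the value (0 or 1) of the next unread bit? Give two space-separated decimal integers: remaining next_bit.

Read 1: bits[0:8] width=8 -> value=74 (bin 01001010); offset now 8 = byte 1 bit 0; 40 bits remain
Read 2: bits[8:9] width=1 -> value=0 (bin 0); offset now 9 = byte 1 bit 1; 39 bits remain

Answer: 39 1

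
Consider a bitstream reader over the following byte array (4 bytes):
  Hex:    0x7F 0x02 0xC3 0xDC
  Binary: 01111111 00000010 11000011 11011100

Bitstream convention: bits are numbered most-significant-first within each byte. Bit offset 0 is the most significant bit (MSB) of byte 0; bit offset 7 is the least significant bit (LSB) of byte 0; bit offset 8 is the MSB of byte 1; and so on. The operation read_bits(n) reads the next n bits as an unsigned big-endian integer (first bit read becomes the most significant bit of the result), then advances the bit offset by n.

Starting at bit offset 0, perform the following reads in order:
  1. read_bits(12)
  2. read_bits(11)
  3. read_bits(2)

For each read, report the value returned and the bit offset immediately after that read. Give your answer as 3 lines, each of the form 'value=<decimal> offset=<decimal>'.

Answer: value=2032 offset=12
value=353 offset=23
value=3 offset=25

Derivation:
Read 1: bits[0:12] width=12 -> value=2032 (bin 011111110000); offset now 12 = byte 1 bit 4; 20 bits remain
Read 2: bits[12:23] width=11 -> value=353 (bin 00101100001); offset now 23 = byte 2 bit 7; 9 bits remain
Read 3: bits[23:25] width=2 -> value=3 (bin 11); offset now 25 = byte 3 bit 1; 7 bits remain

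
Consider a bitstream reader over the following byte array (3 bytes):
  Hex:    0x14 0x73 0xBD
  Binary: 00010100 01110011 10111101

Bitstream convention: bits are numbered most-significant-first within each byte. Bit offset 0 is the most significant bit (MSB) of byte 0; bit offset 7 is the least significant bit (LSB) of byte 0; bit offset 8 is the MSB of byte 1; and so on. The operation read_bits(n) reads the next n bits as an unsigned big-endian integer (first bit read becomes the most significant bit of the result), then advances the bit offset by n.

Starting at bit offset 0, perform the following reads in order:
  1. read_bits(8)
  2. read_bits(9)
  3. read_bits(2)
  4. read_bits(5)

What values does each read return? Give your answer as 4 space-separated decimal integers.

Read 1: bits[0:8] width=8 -> value=20 (bin 00010100); offset now 8 = byte 1 bit 0; 16 bits remain
Read 2: bits[8:17] width=9 -> value=231 (bin 011100111); offset now 17 = byte 2 bit 1; 7 bits remain
Read 3: bits[17:19] width=2 -> value=1 (bin 01); offset now 19 = byte 2 bit 3; 5 bits remain
Read 4: bits[19:24] width=5 -> value=29 (bin 11101); offset now 24 = byte 3 bit 0; 0 bits remain

Answer: 20 231 1 29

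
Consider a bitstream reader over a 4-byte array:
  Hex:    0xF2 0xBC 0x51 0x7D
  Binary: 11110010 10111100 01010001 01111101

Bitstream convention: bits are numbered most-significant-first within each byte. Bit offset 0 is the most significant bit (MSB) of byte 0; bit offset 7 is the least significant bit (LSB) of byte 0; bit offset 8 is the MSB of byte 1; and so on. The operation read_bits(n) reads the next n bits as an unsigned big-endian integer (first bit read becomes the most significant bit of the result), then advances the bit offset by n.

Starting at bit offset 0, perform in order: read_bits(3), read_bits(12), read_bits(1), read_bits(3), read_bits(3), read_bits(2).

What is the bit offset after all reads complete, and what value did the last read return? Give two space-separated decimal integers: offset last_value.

Answer: 24 1

Derivation:
Read 1: bits[0:3] width=3 -> value=7 (bin 111); offset now 3 = byte 0 bit 3; 29 bits remain
Read 2: bits[3:15] width=12 -> value=2398 (bin 100101011110); offset now 15 = byte 1 bit 7; 17 bits remain
Read 3: bits[15:16] width=1 -> value=0 (bin 0); offset now 16 = byte 2 bit 0; 16 bits remain
Read 4: bits[16:19] width=3 -> value=2 (bin 010); offset now 19 = byte 2 bit 3; 13 bits remain
Read 5: bits[19:22] width=3 -> value=4 (bin 100); offset now 22 = byte 2 bit 6; 10 bits remain
Read 6: bits[22:24] width=2 -> value=1 (bin 01); offset now 24 = byte 3 bit 0; 8 bits remain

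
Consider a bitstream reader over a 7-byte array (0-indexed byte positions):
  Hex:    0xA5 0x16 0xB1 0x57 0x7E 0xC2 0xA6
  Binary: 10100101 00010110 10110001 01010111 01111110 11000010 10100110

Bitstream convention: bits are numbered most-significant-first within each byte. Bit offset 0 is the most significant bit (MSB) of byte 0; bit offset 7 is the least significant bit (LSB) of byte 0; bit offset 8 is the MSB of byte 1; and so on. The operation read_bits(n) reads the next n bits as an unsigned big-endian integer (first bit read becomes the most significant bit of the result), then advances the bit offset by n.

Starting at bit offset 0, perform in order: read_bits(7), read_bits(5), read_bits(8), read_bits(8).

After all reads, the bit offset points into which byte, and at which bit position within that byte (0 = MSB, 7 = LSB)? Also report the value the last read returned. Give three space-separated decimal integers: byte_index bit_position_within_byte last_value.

Answer: 3 4 21

Derivation:
Read 1: bits[0:7] width=7 -> value=82 (bin 1010010); offset now 7 = byte 0 bit 7; 49 bits remain
Read 2: bits[7:12] width=5 -> value=17 (bin 10001); offset now 12 = byte 1 bit 4; 44 bits remain
Read 3: bits[12:20] width=8 -> value=107 (bin 01101011); offset now 20 = byte 2 bit 4; 36 bits remain
Read 4: bits[20:28] width=8 -> value=21 (bin 00010101); offset now 28 = byte 3 bit 4; 28 bits remain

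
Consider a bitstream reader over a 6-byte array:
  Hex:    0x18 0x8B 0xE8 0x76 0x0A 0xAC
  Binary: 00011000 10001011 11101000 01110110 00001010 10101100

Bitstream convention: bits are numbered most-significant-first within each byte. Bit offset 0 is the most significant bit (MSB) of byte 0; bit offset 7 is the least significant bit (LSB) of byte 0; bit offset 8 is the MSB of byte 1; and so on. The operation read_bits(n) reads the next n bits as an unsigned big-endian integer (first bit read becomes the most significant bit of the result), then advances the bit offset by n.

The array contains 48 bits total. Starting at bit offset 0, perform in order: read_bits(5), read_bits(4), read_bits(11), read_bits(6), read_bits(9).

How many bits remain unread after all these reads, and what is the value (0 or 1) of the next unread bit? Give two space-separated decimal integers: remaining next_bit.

Read 1: bits[0:5] width=5 -> value=3 (bin 00011); offset now 5 = byte 0 bit 5; 43 bits remain
Read 2: bits[5:9] width=4 -> value=1 (bin 0001); offset now 9 = byte 1 bit 1; 39 bits remain
Read 3: bits[9:20] width=11 -> value=190 (bin 00010111110); offset now 20 = byte 2 bit 4; 28 bits remain
Read 4: bits[20:26] width=6 -> value=33 (bin 100001); offset now 26 = byte 3 bit 2; 22 bits remain
Read 5: bits[26:35] width=9 -> value=432 (bin 110110000); offset now 35 = byte 4 bit 3; 13 bits remain

Answer: 13 0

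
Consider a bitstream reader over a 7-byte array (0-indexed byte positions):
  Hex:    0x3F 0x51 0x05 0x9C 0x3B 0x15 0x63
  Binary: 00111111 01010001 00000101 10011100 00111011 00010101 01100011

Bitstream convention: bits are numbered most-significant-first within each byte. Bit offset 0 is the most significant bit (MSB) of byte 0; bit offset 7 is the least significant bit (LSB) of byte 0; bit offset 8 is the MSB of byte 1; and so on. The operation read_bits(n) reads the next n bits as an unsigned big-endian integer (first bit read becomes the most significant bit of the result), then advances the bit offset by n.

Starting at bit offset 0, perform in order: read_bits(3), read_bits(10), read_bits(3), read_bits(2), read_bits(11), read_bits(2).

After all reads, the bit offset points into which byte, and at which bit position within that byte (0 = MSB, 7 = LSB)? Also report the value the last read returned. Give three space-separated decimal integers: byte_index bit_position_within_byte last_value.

Read 1: bits[0:3] width=3 -> value=1 (bin 001); offset now 3 = byte 0 bit 3; 53 bits remain
Read 2: bits[3:13] width=10 -> value=1002 (bin 1111101010); offset now 13 = byte 1 bit 5; 43 bits remain
Read 3: bits[13:16] width=3 -> value=1 (bin 001); offset now 16 = byte 2 bit 0; 40 bits remain
Read 4: bits[16:18] width=2 -> value=0 (bin 00); offset now 18 = byte 2 bit 2; 38 bits remain
Read 5: bits[18:29] width=11 -> value=179 (bin 00010110011); offset now 29 = byte 3 bit 5; 27 bits remain
Read 6: bits[29:31] width=2 -> value=2 (bin 10); offset now 31 = byte 3 bit 7; 25 bits remain

Answer: 3 7 2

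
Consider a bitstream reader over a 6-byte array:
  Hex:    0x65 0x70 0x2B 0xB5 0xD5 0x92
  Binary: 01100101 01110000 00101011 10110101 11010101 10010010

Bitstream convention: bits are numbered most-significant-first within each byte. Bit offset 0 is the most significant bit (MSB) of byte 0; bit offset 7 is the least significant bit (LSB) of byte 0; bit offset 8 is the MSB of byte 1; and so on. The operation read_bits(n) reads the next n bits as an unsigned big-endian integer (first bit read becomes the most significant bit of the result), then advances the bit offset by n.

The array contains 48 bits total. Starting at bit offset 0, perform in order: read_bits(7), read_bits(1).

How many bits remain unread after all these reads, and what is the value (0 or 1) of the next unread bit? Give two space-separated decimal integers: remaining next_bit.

Read 1: bits[0:7] width=7 -> value=50 (bin 0110010); offset now 7 = byte 0 bit 7; 41 bits remain
Read 2: bits[7:8] width=1 -> value=1 (bin 1); offset now 8 = byte 1 bit 0; 40 bits remain

Answer: 40 0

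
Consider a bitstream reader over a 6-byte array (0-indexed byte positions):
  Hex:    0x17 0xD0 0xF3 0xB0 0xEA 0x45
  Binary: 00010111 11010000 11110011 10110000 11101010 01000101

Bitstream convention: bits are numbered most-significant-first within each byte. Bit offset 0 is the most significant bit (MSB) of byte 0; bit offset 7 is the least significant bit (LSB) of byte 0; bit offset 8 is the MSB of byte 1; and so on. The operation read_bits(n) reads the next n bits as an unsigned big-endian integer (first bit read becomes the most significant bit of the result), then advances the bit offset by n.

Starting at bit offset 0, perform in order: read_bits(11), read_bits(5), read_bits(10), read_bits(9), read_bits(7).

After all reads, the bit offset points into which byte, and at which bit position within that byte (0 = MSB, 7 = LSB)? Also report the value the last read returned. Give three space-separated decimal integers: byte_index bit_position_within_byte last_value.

Answer: 5 2 41

Derivation:
Read 1: bits[0:11] width=11 -> value=190 (bin 00010111110); offset now 11 = byte 1 bit 3; 37 bits remain
Read 2: bits[11:16] width=5 -> value=16 (bin 10000); offset now 16 = byte 2 bit 0; 32 bits remain
Read 3: bits[16:26] width=10 -> value=974 (bin 1111001110); offset now 26 = byte 3 bit 2; 22 bits remain
Read 4: bits[26:35] width=9 -> value=391 (bin 110000111); offset now 35 = byte 4 bit 3; 13 bits remain
Read 5: bits[35:42] width=7 -> value=41 (bin 0101001); offset now 42 = byte 5 bit 2; 6 bits remain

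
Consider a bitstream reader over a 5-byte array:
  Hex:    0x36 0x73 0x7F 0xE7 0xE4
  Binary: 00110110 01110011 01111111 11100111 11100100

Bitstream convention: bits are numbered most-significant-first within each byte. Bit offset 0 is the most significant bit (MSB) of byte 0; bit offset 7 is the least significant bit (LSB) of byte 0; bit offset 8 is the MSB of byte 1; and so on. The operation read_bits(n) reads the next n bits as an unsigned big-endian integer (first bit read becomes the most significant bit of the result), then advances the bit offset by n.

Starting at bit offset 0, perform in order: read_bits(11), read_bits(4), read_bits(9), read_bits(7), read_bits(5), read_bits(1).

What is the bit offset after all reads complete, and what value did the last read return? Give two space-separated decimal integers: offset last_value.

Answer: 37 0

Derivation:
Read 1: bits[0:11] width=11 -> value=435 (bin 00110110011); offset now 11 = byte 1 bit 3; 29 bits remain
Read 2: bits[11:15] width=4 -> value=9 (bin 1001); offset now 15 = byte 1 bit 7; 25 bits remain
Read 3: bits[15:24] width=9 -> value=383 (bin 101111111); offset now 24 = byte 3 bit 0; 16 bits remain
Read 4: bits[24:31] width=7 -> value=115 (bin 1110011); offset now 31 = byte 3 bit 7; 9 bits remain
Read 5: bits[31:36] width=5 -> value=30 (bin 11110); offset now 36 = byte 4 bit 4; 4 bits remain
Read 6: bits[36:37] width=1 -> value=0 (bin 0); offset now 37 = byte 4 bit 5; 3 bits remain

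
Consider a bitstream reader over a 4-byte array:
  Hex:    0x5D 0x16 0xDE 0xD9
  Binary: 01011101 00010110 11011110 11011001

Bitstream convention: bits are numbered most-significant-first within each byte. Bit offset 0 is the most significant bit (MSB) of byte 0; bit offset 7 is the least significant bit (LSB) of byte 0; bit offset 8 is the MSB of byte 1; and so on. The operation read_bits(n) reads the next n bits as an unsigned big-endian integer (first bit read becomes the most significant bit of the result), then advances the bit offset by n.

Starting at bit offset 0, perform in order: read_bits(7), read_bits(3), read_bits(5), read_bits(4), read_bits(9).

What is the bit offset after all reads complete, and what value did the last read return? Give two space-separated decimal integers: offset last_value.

Answer: 28 493

Derivation:
Read 1: bits[0:7] width=7 -> value=46 (bin 0101110); offset now 7 = byte 0 bit 7; 25 bits remain
Read 2: bits[7:10] width=3 -> value=4 (bin 100); offset now 10 = byte 1 bit 2; 22 bits remain
Read 3: bits[10:15] width=5 -> value=11 (bin 01011); offset now 15 = byte 1 bit 7; 17 bits remain
Read 4: bits[15:19] width=4 -> value=6 (bin 0110); offset now 19 = byte 2 bit 3; 13 bits remain
Read 5: bits[19:28] width=9 -> value=493 (bin 111101101); offset now 28 = byte 3 bit 4; 4 bits remain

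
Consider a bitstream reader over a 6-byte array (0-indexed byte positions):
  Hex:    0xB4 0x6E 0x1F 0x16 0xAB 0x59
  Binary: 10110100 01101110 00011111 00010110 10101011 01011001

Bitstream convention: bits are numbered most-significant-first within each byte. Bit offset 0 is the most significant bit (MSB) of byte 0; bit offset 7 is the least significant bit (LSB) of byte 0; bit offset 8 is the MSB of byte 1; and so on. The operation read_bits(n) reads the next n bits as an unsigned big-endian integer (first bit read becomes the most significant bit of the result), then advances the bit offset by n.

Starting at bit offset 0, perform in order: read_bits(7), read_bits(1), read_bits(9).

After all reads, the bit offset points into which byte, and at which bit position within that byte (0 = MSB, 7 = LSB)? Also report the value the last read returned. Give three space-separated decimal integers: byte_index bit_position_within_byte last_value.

Read 1: bits[0:7] width=7 -> value=90 (bin 1011010); offset now 7 = byte 0 bit 7; 41 bits remain
Read 2: bits[7:8] width=1 -> value=0 (bin 0); offset now 8 = byte 1 bit 0; 40 bits remain
Read 3: bits[8:17] width=9 -> value=220 (bin 011011100); offset now 17 = byte 2 bit 1; 31 bits remain

Answer: 2 1 220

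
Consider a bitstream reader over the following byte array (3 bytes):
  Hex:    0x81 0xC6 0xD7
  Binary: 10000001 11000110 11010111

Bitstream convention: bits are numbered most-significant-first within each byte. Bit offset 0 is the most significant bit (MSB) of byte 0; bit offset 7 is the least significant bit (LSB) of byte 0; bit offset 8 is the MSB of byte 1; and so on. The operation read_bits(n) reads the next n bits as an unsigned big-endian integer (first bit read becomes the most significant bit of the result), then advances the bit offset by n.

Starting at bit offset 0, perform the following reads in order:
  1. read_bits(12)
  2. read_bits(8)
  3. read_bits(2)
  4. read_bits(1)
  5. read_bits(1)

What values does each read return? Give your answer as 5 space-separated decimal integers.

Answer: 2076 109 1 1 1

Derivation:
Read 1: bits[0:12] width=12 -> value=2076 (bin 100000011100); offset now 12 = byte 1 bit 4; 12 bits remain
Read 2: bits[12:20] width=8 -> value=109 (bin 01101101); offset now 20 = byte 2 bit 4; 4 bits remain
Read 3: bits[20:22] width=2 -> value=1 (bin 01); offset now 22 = byte 2 bit 6; 2 bits remain
Read 4: bits[22:23] width=1 -> value=1 (bin 1); offset now 23 = byte 2 bit 7; 1 bits remain
Read 5: bits[23:24] width=1 -> value=1 (bin 1); offset now 24 = byte 3 bit 0; 0 bits remain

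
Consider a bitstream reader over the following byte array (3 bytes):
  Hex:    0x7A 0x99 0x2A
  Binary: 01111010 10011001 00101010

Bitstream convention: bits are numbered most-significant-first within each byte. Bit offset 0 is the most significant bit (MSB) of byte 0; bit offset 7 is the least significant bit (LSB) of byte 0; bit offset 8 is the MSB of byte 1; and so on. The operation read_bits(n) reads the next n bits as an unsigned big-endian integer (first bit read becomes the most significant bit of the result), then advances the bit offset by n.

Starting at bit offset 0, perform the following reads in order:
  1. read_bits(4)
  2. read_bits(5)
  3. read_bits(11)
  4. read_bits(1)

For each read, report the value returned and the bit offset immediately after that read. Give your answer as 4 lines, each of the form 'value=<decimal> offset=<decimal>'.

Answer: value=7 offset=4
value=21 offset=9
value=402 offset=20
value=1 offset=21

Derivation:
Read 1: bits[0:4] width=4 -> value=7 (bin 0111); offset now 4 = byte 0 bit 4; 20 bits remain
Read 2: bits[4:9] width=5 -> value=21 (bin 10101); offset now 9 = byte 1 bit 1; 15 bits remain
Read 3: bits[9:20] width=11 -> value=402 (bin 00110010010); offset now 20 = byte 2 bit 4; 4 bits remain
Read 4: bits[20:21] width=1 -> value=1 (bin 1); offset now 21 = byte 2 bit 5; 3 bits remain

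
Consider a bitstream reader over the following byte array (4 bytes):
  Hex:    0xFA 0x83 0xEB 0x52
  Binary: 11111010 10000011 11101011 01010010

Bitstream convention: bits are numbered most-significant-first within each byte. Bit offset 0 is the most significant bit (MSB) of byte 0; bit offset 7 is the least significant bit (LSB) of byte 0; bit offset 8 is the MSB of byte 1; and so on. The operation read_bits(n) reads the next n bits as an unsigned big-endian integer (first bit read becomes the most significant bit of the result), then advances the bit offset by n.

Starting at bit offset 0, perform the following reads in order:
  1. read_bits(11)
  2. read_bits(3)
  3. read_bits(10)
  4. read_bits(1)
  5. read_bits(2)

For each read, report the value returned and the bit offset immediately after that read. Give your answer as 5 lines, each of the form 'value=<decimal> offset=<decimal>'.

Answer: value=2004 offset=11
value=0 offset=14
value=1003 offset=24
value=0 offset=25
value=2 offset=27

Derivation:
Read 1: bits[0:11] width=11 -> value=2004 (bin 11111010100); offset now 11 = byte 1 bit 3; 21 bits remain
Read 2: bits[11:14] width=3 -> value=0 (bin 000); offset now 14 = byte 1 bit 6; 18 bits remain
Read 3: bits[14:24] width=10 -> value=1003 (bin 1111101011); offset now 24 = byte 3 bit 0; 8 bits remain
Read 4: bits[24:25] width=1 -> value=0 (bin 0); offset now 25 = byte 3 bit 1; 7 bits remain
Read 5: bits[25:27] width=2 -> value=2 (bin 10); offset now 27 = byte 3 bit 3; 5 bits remain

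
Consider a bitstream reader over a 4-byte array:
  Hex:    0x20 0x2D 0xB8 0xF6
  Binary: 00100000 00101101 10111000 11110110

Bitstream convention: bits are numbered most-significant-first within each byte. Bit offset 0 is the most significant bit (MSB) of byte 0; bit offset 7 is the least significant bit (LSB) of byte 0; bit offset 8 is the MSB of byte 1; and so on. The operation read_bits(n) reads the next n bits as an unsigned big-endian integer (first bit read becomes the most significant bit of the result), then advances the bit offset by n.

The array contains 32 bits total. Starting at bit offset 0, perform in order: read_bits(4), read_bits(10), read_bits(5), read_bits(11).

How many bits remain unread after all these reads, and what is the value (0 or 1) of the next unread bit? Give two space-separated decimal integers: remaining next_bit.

Answer: 2 1

Derivation:
Read 1: bits[0:4] width=4 -> value=2 (bin 0010); offset now 4 = byte 0 bit 4; 28 bits remain
Read 2: bits[4:14] width=10 -> value=11 (bin 0000001011); offset now 14 = byte 1 bit 6; 18 bits remain
Read 3: bits[14:19] width=5 -> value=13 (bin 01101); offset now 19 = byte 2 bit 3; 13 bits remain
Read 4: bits[19:30] width=11 -> value=1597 (bin 11000111101); offset now 30 = byte 3 bit 6; 2 bits remain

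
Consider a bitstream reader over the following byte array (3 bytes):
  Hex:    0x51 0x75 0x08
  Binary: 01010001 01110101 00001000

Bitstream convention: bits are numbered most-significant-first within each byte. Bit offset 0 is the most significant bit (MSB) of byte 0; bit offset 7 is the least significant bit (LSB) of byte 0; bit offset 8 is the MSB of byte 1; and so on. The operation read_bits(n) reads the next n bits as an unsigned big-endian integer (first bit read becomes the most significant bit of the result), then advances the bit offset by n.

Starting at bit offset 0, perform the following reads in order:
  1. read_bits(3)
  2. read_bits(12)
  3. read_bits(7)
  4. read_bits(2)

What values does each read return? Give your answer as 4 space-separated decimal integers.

Read 1: bits[0:3] width=3 -> value=2 (bin 010); offset now 3 = byte 0 bit 3; 21 bits remain
Read 2: bits[3:15] width=12 -> value=2234 (bin 100010111010); offset now 15 = byte 1 bit 7; 9 bits remain
Read 3: bits[15:22] width=7 -> value=66 (bin 1000010); offset now 22 = byte 2 bit 6; 2 bits remain
Read 4: bits[22:24] width=2 -> value=0 (bin 00); offset now 24 = byte 3 bit 0; 0 bits remain

Answer: 2 2234 66 0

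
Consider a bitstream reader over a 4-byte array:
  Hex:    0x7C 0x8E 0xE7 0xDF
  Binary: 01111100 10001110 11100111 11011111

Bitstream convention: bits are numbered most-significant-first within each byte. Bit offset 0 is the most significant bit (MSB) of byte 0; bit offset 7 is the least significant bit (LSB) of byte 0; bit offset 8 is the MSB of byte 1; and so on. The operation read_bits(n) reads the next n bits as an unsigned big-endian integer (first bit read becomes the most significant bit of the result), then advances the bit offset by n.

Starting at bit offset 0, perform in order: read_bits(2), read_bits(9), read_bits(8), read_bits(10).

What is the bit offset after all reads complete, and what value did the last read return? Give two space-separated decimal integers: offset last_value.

Answer: 29 251

Derivation:
Read 1: bits[0:2] width=2 -> value=1 (bin 01); offset now 2 = byte 0 bit 2; 30 bits remain
Read 2: bits[2:11] width=9 -> value=484 (bin 111100100); offset now 11 = byte 1 bit 3; 21 bits remain
Read 3: bits[11:19] width=8 -> value=119 (bin 01110111); offset now 19 = byte 2 bit 3; 13 bits remain
Read 4: bits[19:29] width=10 -> value=251 (bin 0011111011); offset now 29 = byte 3 bit 5; 3 bits remain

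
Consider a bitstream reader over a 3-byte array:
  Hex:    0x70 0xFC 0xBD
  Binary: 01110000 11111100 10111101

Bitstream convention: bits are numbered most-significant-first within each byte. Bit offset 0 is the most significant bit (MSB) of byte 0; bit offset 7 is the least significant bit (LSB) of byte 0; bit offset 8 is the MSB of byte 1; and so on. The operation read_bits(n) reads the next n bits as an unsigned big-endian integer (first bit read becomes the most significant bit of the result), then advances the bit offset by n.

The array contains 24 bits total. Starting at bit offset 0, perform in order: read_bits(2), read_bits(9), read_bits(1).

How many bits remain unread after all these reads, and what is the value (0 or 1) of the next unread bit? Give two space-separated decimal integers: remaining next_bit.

Read 1: bits[0:2] width=2 -> value=1 (bin 01); offset now 2 = byte 0 bit 2; 22 bits remain
Read 2: bits[2:11] width=9 -> value=391 (bin 110000111); offset now 11 = byte 1 bit 3; 13 bits remain
Read 3: bits[11:12] width=1 -> value=1 (bin 1); offset now 12 = byte 1 bit 4; 12 bits remain

Answer: 12 1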